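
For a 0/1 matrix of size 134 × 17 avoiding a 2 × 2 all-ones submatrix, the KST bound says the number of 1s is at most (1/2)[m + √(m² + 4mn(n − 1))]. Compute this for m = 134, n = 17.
z(134, 17; 2, 2) ≤ (1/2)[134 + √(134² + 4·134·17·16)] = (1/2)[134 + √163748] = 269.3289

Kővári–Sós–Turán: let r_1, ..., r_134 be the row sums and z = Σ r_i the total number of 1s. Each pair of columns can share at most one row with both entries 1 (else a 2×2 all-ones block appears), so Σ_i C(r_i, 2) ≤ C(17, 2) = 136. By convexity Σ_i C(r_i, 2) ≥ 134·C(z/134, 2) = z(z − 134)/(2·134), giving z² − 134z − 134·17·16 ≤ 0 and hence z ≤ (1/2)[134 + √(17956 + 4·36448)] = (1/2)[134 + √163748] ≈ (1/2)(134 + 404.6579) = 269.3289.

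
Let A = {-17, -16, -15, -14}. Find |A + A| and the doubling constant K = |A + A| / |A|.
K = |A + A| / |A| = 7/4

Enumerate A + A = {a + b : a, b ∈ A}. With |A| = 4, there are |A|^2 = 16 ordered sum pairs; collecting distinct values, A + A = {-34, -33, -32, -31, -30, -29, -28}, so |A + A| = 7. Thus K = 7/4. Here |A + A| = 2|A| − 1 = 7, the minimum possible — so K = 7/4 is minimal, which holds iff A is an arithmetic progression.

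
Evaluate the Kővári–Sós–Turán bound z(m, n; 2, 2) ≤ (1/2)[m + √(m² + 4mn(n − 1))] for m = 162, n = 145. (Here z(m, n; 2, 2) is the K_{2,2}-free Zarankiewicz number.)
z(162, 145; 2, 2) ≤ (1/2)[162 + √(162² + 4·162·145·144)] = (1/2)[162 + √13556484] = 1921.9565

Kővári–Sós–Turán: let r_1, ..., r_162 be the row sums and z = Σ r_i the total number of 1s. Each pair of columns can share at most one row with both entries 1 (else a 2×2 all-ones block appears), so Σ_i C(r_i, 2) ≤ C(145, 2) = 10440. By convexity Σ_i C(r_i, 2) ≥ 162·C(z/162, 2) = z(z − 162)/(2·162), giving z² − 162z − 162·145·144 ≤ 0 and hence z ≤ (1/2)[162 + √(26244 + 4·3382560)] = (1/2)[162 + √13556484] ≈ (1/2)(162 + 3681.9131) = 1921.9565.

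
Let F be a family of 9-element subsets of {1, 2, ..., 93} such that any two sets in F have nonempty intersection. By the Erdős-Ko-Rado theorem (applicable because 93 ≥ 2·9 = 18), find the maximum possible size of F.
max |F| = C(92, 8) = 93080887185

Erdős-Ko-Rado (1961): when n ≥ 2k, max |F| = C(n−1, k−1). The bound is attained by the star {A : i ∈ A} for any fixed i ∈ [n]. Here C(93−1, 9−1) = C(92, 8) = 93080887185.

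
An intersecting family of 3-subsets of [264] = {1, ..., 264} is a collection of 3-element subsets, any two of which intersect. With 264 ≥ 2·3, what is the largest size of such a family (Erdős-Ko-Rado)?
max |F| = C(263, 2) = 34453

The Erdős-Ko-Rado theorem states: for n ≥ 2k, an intersecting family of k-subsets of an n-element set has size at most C(n − 1, k − 1), with equality for 'star' families {A ⊆ [n] : |A| = k, i ∈ A} (fix an element i). For n = 264, k = 3: C(263, 2) = 34453.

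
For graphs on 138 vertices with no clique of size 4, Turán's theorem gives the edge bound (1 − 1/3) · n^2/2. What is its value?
Turán density bound = (2/3) · 138^2/2 = 6348

Turán's theorem: ex(n, K_{r+1}) is achieved by the complete r-partite Turán graph T(n, r) with parts as balanced as possible, and is at most (1 − 1/r) · n^2/2. For r = 3, n = 138: the density bound is (2/3) · 19044/2 = 6348. Since 3 ∣ 138, the Turán graph T(138, 3) has parts of equal size 46, and its edge count e(T(138, 3)) = 6348 attains the density bound exactly.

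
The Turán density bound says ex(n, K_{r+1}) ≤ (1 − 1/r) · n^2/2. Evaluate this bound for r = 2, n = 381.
Turán density bound = (1/2) · 381^2/2 = 145161/4 ≈ 36290.25

Turán's theorem: ex(n, K_{r+1}) is achieved by the complete r-partite Turán graph T(n, r) with parts as balanced as possible, and is at most (1 − 1/r) · n^2/2. For r = 2, n = 381: the density bound is (1/2) · 145161/2 = 145161/4 ≈ 36290.25. The integer-valued extremum is e(T(381, 2)) = 36290, which is strictly less than the density bound 145161/4 since 2 ∤ 381 (the parts of T(381, 2) cannot all be equal).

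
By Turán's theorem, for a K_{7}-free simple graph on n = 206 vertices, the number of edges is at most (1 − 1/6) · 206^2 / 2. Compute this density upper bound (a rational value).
Turán density bound = (5/6) · 206^2/2 = 53045/3 ≈ 17681.6667

Turán's theorem: ex(n, K_{r+1}) is achieved by the complete r-partite Turán graph T(n, r) with parts as balanced as possible, and is at most (1 − 1/r) · n^2/2. For r = 6, n = 206: the density bound is (5/6) · 42436/2 = 53045/3 ≈ 17681.6667. The integer-valued extremum is e(T(206, 6)) = 17681, which is strictly less than the density bound 53045/3 since 6 ∤ 206 (the parts of T(206, 6) cannot all be equal).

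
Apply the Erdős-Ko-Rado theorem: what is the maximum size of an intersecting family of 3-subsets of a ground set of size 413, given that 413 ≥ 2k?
max |F| = C(412, 2) = 84666

The Erdős-Ko-Rado theorem states: for n ≥ 2k, an intersecting family of k-subsets of an n-element set has size at most C(n − 1, k − 1), with equality for 'star' families {A ⊆ [n] : |A| = k, i ∈ A} (fix an element i). For n = 413, k = 3: C(412, 2) = 84666.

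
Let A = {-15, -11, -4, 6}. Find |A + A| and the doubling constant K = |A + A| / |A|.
K = |A + A| / |A| = 10/4 = 5/2

Enumerate A + A = {a + b : a, b ∈ A}. With |A| = 4, there are |A|^2 = 16 ordered sum pairs; collecting distinct values, A + A = {-30, -26, -22, -19, -15, -9, -8, -5, 2, 12}, so |A + A| = 10. Thus K = 10/4 = 5/2. For comparison, the minimum possible |A + A| over all 4-element sets is 2·4 − 1 = 7 (so min K = 7/4), attained only by arithmetic progressions.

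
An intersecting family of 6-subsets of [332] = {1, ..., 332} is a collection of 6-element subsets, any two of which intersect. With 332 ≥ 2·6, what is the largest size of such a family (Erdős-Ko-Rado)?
max |F| = C(331, 5) = 32120195646

Erdős-Ko-Rado (1961): when n ≥ 2k, max |F| = C(n−1, k−1). The bound is attained by the star {A : i ∈ A} for any fixed i ∈ [n]. Here C(332−1, 6−1) = C(331, 5) = 32120195646.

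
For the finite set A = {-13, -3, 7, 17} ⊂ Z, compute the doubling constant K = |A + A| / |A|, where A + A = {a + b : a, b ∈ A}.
K = |A + A| / |A| = 7/4

Enumerate A + A = {a + b : a, b ∈ A}. With |A| = 4, there are |A|^2 = 16 ordered sum pairs; collecting distinct values, A + A = {-26, -16, -6, 4, 14, 24, 34}, so |A + A| = 7. Thus K = 7/4. Here |A + A| = 2|A| − 1 = 7, the minimum possible — so K = 7/4 is minimal, which holds iff A is an arithmetic progression.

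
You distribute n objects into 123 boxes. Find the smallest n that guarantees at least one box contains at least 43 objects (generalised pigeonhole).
n = (43 − 1)·123 + 1 = 5167

By the generalised pigeonhole principle, to guarantee some box contains ≥ r objects we need more than (r − 1) · k objects total. Threshold: n = (r − 1) · k + 1. With r = 43 and k = 123: n = 42 · 123 + 1 = 5166 + 1 = 5167. For n = 5166 = 42 · 123, we can put exactly 42 objects in every box, avoiding 43 in any single one — so 5167 is tight.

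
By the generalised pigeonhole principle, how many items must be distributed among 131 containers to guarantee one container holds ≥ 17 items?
n = (17 − 1)·131 + 1 = 2097

By the generalised pigeonhole principle, to guarantee some box contains ≥ r objects we need more than (r − 1) · k objects total. Threshold: n = (r − 1) · k + 1. With r = 17 and k = 131: n = 16 · 131 + 1 = 2096 + 1 = 2097. For n = 2096 = 16 · 131, we can put exactly 16 objects in every box, avoiding 17 in any single one — so 2097 is tight.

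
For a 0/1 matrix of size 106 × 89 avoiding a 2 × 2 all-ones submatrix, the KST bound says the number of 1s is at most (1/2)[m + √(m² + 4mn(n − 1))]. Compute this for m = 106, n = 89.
z(106, 89; 2, 2) ≤ (1/2)[106 + √(106² + 4·106·89·88)] = (1/2)[106 + √3332004] = 965.6889

Kővári–Sós–Turán: let r_1, ..., r_106 be the row sums and z = Σ r_i the total number of 1s. Each pair of columns can share at most one row with both entries 1 (else a 2×2 all-ones block appears), so Σ_i C(r_i, 2) ≤ C(89, 2) = 3916. By convexity Σ_i C(r_i, 2) ≥ 106·C(z/106, 2) = z(z − 106)/(2·106), giving z² − 106z − 106·89·88 ≤ 0 and hence z ≤ (1/2)[106 + √(11236 + 4·830192)] = (1/2)[106 + √3332004] ≈ (1/2)(106 + 1825.3778) = 965.6889.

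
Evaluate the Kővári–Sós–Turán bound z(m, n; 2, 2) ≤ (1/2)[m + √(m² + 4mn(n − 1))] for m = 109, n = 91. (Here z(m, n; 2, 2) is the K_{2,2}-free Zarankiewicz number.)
z(109, 91; 2, 2) ≤ (1/2)[109 + √(109² + 4·109·91·90)] = (1/2)[109 + √3582721] = 1000.9039

Kővári–Sós–Turán: let r_1, ..., r_109 be the row sums and z = Σ r_i the total number of 1s. Each pair of columns can share at most one row with both entries 1 (else a 2×2 all-ones block appears), so Σ_i C(r_i, 2) ≤ C(91, 2) = 4095. By convexity Σ_i C(r_i, 2) ≥ 109·C(z/109, 2) = z(z − 109)/(2·109), giving z² − 109z − 109·91·90 ≤ 0 and hence z ≤ (1/2)[109 + √(11881 + 4·892710)] = (1/2)[109 + √3582721] ≈ (1/2)(109 + 1892.8077) = 1000.9039.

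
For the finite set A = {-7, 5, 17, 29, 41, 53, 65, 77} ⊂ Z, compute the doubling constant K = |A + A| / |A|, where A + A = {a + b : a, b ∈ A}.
K = |A + A| / |A| = 15/8

Enumerate A + A = {a + b : a, b ∈ A}. With |A| = 8, there are |A|^2 = 64 ordered sum pairs; collecting distinct values, A + A = {-14, -2, 10, 22, 34, 46, 58, 70, 82, 94, 106, 118, 130, 142, 154}, so |A + A| = 15. Thus K = 15/8. Here |A + A| = 2|A| − 1 = 15, the minimum possible — so K = 15/8 is minimal, which holds iff A is an arithmetic progression.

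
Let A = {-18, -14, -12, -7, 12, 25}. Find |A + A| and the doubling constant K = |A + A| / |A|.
K = |A + A| / |A| = 21/6 = 7/2

Enumerate A + A = {a + b : a, b ∈ A}. With |A| = 6, there are |A|^2 = 36 ordered sum pairs; collecting distinct values, A + A = {-36, -32, -30, -28, -26, -25, -24, -21, -19, -14, -6, -2, 0, 5, 7, 11, 13, 18, 24, 37, 50}, so |A + A| = 21. Thus K = 21/6 = 7/2. For comparison, the minimum possible |A + A| over all 6-element sets is 2·6 − 1 = 11 (so min K = 11/6), attained only by arithmetic progressions.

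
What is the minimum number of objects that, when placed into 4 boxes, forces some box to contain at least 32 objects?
n = (32 − 1)·4 + 1 = 125

By the generalised pigeonhole principle, to guarantee some box contains ≥ r objects we need more than (r − 1) · k objects total. Threshold: n = (r − 1) · k + 1. With r = 32 and k = 4: n = 31 · 4 + 1 = 124 + 1 = 125. For n = 124 = 31 · 4, we can put exactly 31 objects in every box, avoiding 32 in any single one — so 125 is tight.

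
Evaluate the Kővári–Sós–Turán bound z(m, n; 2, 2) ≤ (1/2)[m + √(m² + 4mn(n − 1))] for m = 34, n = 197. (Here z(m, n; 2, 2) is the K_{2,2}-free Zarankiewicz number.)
z(34, 197; 2, 2) ≤ (1/2)[34 + √(34² + 4·34·197·196)] = (1/2)[34 + √5252388] = 1162.9044

Kővári–Sós–Turán: let r_1, ..., r_34 be the row sums and z = Σ r_i the total number of 1s. Each pair of columns can share at most one row with both entries 1 (else a 2×2 all-ones block appears), so Σ_i C(r_i, 2) ≤ C(197, 2) = 19306. By convexity Σ_i C(r_i, 2) ≥ 34·C(z/34, 2) = z(z − 34)/(2·34), giving z² − 34z − 34·197·196 ≤ 0 and hence z ≤ (1/2)[34 + √(1156 + 4·1312808)] = (1/2)[34 + √5252388] ≈ (1/2)(34 + 2291.8089) = 1162.9044.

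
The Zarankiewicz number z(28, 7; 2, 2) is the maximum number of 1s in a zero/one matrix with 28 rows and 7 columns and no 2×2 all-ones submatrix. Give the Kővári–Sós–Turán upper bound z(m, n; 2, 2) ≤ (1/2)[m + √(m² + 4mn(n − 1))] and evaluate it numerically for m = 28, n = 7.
z(28, 7; 2, 2) ≤ (1/2)[28 + √(28² + 4·28·7·6)] = (1/2)[28 + √5488] = 51.0405

Kővári–Sós–Turán: let r_1, ..., r_28 be the row sums and z = Σ r_i the total number of 1s. Each pair of columns can share at most one row with both entries 1 (else a 2×2 all-ones block appears), so Σ_i C(r_i, 2) ≤ C(7, 2) = 21. By convexity Σ_i C(r_i, 2) ≥ 28·C(z/28, 2) = z(z − 28)/(2·28), giving z² − 28z − 28·7·6 ≤ 0 and hence z ≤ (1/2)[28 + √(784 + 4·1176)] = (1/2)[28 + √5488] ≈ (1/2)(28 + 74.081) = 51.0405.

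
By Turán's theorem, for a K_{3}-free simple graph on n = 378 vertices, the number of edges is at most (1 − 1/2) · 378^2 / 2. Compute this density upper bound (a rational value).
Turán density bound = (1/2) · 378^2/2 = 35721

Turán's theorem: ex(n, K_{r+1}) is achieved by the complete r-partite Turán graph T(n, r) with parts as balanced as possible, and is at most (1 − 1/r) · n^2/2. For r = 2, n = 378: the density bound is (1/2) · 142884/2 = 35721. Since 2 ∣ 378, the Turán graph T(378, 2) has parts of equal size 189, and its edge count e(T(378, 2)) = 35721 attains the density bound exactly.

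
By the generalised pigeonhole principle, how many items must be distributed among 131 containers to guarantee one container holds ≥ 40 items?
n = (40 − 1)·131 + 1 = 5110

By the generalised pigeonhole principle, to guarantee some box contains ≥ r objects we need more than (r − 1) · k objects total. Threshold: n = (r − 1) · k + 1. With r = 40 and k = 131: n = 39 · 131 + 1 = 5109 + 1 = 5110. For n = 5109 = 39 · 131, we can put exactly 39 objects in every box, avoiding 40 in any single one — so 5110 is tight.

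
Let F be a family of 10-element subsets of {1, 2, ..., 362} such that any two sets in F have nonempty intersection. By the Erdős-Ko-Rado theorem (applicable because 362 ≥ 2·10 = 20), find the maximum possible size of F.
max |F| = C(361, 9) = 259506762462987205

Erdős-Ko-Rado (1961): when n ≥ 2k, max |F| = C(n−1, k−1). The bound is attained by the star {A : i ∈ A} for any fixed i ∈ [n]. Here C(362−1, 10−1) = C(361, 9) = 259506762462987205.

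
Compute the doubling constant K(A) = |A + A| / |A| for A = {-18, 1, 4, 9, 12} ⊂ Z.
K = |A + A| / |A| = 14/5

Enumerate A + A = {a + b : a, b ∈ A}. With |A| = 5, there are |A|^2 = 25 ordered sum pairs; collecting distinct values, A + A = {-36, -17, -14, -9, -6, 2, 5, 8, 10, 13, 16, 18, 21, 24}, so |A + A| = 14. Thus K = 14/5. For comparison, the minimum possible |A + A| over all 5-element sets is 2·5 − 1 = 9 (so min K = 9/5), attained only by arithmetic progressions.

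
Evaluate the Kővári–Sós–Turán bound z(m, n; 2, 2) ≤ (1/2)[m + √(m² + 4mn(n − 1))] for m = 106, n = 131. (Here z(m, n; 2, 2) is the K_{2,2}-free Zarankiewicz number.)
z(106, 131; 2, 2) ≤ (1/2)[106 + √(106² + 4·106·131·130)] = (1/2)[106 + √7231956] = 1397.6148

Kővári–Sós–Turán: let r_1, ..., r_106 be the row sums and z = Σ r_i the total number of 1s. Each pair of columns can share at most one row with both entries 1 (else a 2×2 all-ones block appears), so Σ_i C(r_i, 2) ≤ C(131, 2) = 8515. By convexity Σ_i C(r_i, 2) ≥ 106·C(z/106, 2) = z(z − 106)/(2·106), giving z² − 106z − 106·131·130 ≤ 0 and hence z ≤ (1/2)[106 + √(11236 + 4·1805180)] = (1/2)[106 + √7231956] ≈ (1/2)(106 + 2689.2296) = 1397.6148.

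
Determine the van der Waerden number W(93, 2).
W(93, 2) = 93 + 1 = 94

A 2-term AP is any pair of integers, so a monochromatic 2-AP exists iff some colour is used at least twice. With 93 colours, the colouring i ↦ i on {1, ..., 93} uses each colour once, avoiding any monochromatic pair, so W(93, 2) > 93. For {1, ..., 94}, pigeonhole forces two integers of the same colour, which form a monochromatic 2-AP. Hence W(93, 2) = 94.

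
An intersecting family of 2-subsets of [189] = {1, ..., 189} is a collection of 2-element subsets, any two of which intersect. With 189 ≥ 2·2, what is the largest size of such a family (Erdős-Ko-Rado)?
max |F| = C(188, 1) = 188

Erdős-Ko-Rado (1961): when n ≥ 2k, max |F| = C(n−1, k−1). The bound is attained by the star {A : i ∈ A} for any fixed i ∈ [n]. Here C(189−1, 2−1) = C(188, 1) = 188.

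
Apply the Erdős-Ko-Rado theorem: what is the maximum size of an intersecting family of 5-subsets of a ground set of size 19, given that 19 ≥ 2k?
max |F| = C(18, 4) = 3060

Erdős-Ko-Rado (1961): when n ≥ 2k, max |F| = C(n−1, k−1). The bound is attained by the star {A : i ∈ A} for any fixed i ∈ [n]. Here C(19−1, 5−1) = C(18, 4) = 3060.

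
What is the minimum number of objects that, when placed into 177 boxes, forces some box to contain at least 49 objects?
n = (49 − 1)·177 + 1 = 8497

By the generalised pigeonhole principle, to guarantee some box contains ≥ r objects we need more than (r − 1) · k objects total. Threshold: n = (r − 1) · k + 1. With r = 49 and k = 177: n = 48 · 177 + 1 = 8496 + 1 = 8497. For n = 8496 = 48 · 177, we can put exactly 48 objects in every box, avoiding 49 in any single one — so 8497 is tight.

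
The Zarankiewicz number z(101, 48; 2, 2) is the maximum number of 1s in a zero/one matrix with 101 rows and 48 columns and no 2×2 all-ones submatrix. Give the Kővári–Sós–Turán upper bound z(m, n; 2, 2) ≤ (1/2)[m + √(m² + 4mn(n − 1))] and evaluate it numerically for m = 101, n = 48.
z(101, 48; 2, 2) ≤ (1/2)[101 + √(101² + 4·101·48·47)] = (1/2)[101 + √921625] = 530.5065

Kővári–Sós–Turán: let r_1, ..., r_101 be the row sums and z = Σ r_i the total number of 1s. Each pair of columns can share at most one row with both entries 1 (else a 2×2 all-ones block appears), so Σ_i C(r_i, 2) ≤ C(48, 2) = 1128. By convexity Σ_i C(r_i, 2) ≥ 101·C(z/101, 2) = z(z − 101)/(2·101), giving z² − 101z − 101·48·47 ≤ 0 and hence z ≤ (1/2)[101 + √(10201 + 4·227856)] = (1/2)[101 + √921625] ≈ (1/2)(101 + 960.013) = 530.5065.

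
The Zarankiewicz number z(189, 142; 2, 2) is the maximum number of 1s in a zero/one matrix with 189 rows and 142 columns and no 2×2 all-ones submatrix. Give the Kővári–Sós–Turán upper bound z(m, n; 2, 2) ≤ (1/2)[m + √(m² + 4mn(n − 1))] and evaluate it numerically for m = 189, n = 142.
z(189, 142; 2, 2) ≤ (1/2)[189 + √(189² + 4·189·142·141)] = (1/2)[189 + √15172353] = 2042.0852

Kővári–Sós–Turán: let r_1, ..., r_189 be the row sums and z = Σ r_i the total number of 1s. Each pair of columns can share at most one row with both entries 1 (else a 2×2 all-ones block appears), so Σ_i C(r_i, 2) ≤ C(142, 2) = 10011. By convexity Σ_i C(r_i, 2) ≥ 189·C(z/189, 2) = z(z − 189)/(2·189), giving z² − 189z − 189·142·141 ≤ 0 and hence z ≤ (1/2)[189 + √(35721 + 4·3784158)] = (1/2)[189 + √15172353] ≈ (1/2)(189 + 3895.1705) = 2042.0852.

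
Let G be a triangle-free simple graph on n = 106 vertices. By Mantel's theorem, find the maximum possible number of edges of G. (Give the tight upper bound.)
ex(106, K_3) = ⌊106^2/4⌋ = 2809

Mantel (1907): a triangle-free graph on n vertices has at most ⌊n^2/4⌋ edges, with equality for the complete bipartite graph K_{⌊n/2⌋, ⌈n/2⌉}. For n = 106: ⌊106^2/4⌋ = ⌊11236/4⌋ = 2809. The extremal graph is K_{53, 53}, which has 53·53 = 2809 edges.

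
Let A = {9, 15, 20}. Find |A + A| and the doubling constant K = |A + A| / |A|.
K = |A + A| / |A| = 6/3 = 2

Enumerate A + A = {a + b : a, b ∈ A}. With |A| = 3, there are |A|^2 = 9 ordered sum pairs; collecting distinct values, A + A = {18, 24, 29, 30, 35, 40}, so |A + A| = 6. Thus K = 6/3 = 2. For comparison, the minimum possible |A + A| over all 3-element sets is 2·3 − 1 = 5 (so min K = 5/3), attained only by arithmetic progressions.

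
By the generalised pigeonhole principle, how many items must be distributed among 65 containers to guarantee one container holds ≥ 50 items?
n = (50 − 1)·65 + 1 = 3186

By the generalised pigeonhole principle, to guarantee some box contains ≥ r objects we need more than (r − 1) · k objects total. Threshold: n = (r − 1) · k + 1. With r = 50 and k = 65: n = 49 · 65 + 1 = 3185 + 1 = 3186. For n = 3185 = 49 · 65, we can put exactly 49 objects in every box, avoiding 50 in any single one — so 3186 is tight.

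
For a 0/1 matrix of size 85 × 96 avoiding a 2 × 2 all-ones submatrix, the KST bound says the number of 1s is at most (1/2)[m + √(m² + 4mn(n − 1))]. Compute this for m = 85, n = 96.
z(85, 96; 2, 2) ≤ (1/2)[85 + √(85² + 4·85·96·95)] = (1/2)[85 + √3108025] = 923.9796

Kővári–Sós–Turán: let r_1, ..., r_85 be the row sums and z = Σ r_i the total number of 1s. Each pair of columns can share at most one row with both entries 1 (else a 2×2 all-ones block appears), so Σ_i C(r_i, 2) ≤ C(96, 2) = 4560. By convexity Σ_i C(r_i, 2) ≥ 85·C(z/85, 2) = z(z − 85)/(2·85), giving z² − 85z − 85·96·95 ≤ 0 and hence z ≤ (1/2)[85 + √(7225 + 4·775200)] = (1/2)[85 + √3108025] ≈ (1/2)(85 + 1762.9592) = 923.9796.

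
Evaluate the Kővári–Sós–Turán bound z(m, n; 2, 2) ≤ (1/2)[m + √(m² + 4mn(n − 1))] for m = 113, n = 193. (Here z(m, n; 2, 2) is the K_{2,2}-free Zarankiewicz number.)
z(113, 193; 2, 2) ≤ (1/2)[113 + √(113² + 4·113·193·192)] = (1/2)[113 + √16762081] = 2103.576

Kővári–Sós–Turán: let r_1, ..., r_113 be the row sums and z = Σ r_i the total number of 1s. Each pair of columns can share at most one row with both entries 1 (else a 2×2 all-ones block appears), so Σ_i C(r_i, 2) ≤ C(193, 2) = 18528. By convexity Σ_i C(r_i, 2) ≥ 113·C(z/113, 2) = z(z − 113)/(2·113), giving z² − 113z − 113·193·192 ≤ 0 and hence z ≤ (1/2)[113 + √(12769 + 4·4187328)] = (1/2)[113 + √16762081] ≈ (1/2)(113 + 4094.152) = 2103.576.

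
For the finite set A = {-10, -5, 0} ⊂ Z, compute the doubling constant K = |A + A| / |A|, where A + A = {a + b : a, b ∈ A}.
K = |A + A| / |A| = 5/3

Enumerate A + A = {a + b : a, b ∈ A}. With |A| = 3, there are |A|^2 = 9 ordered sum pairs; collecting distinct values, A + A = {-20, -15, -10, -5, 0}, so |A + A| = 5. Thus K = 5/3. Here |A + A| = 2|A| − 1 = 5, the minimum possible — so K = 5/3 is minimal, which holds iff A is an arithmetic progression.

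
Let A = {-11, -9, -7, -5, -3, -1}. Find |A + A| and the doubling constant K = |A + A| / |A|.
K = |A + A| / |A| = 11/6

Enumerate A + A = {a + b : a, b ∈ A}. With |A| = 6, there are |A|^2 = 36 ordered sum pairs; collecting distinct values, A + A = {-22, -20, -18, -16, -14, -12, -10, -8, -6, -4, -2}, so |A + A| = 11. Thus K = 11/6. Here |A + A| = 2|A| − 1 = 11, the minimum possible — so K = 11/6 is minimal, which holds iff A is an arithmetic progression.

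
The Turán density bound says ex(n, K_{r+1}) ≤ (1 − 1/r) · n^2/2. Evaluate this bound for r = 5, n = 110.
Turán density bound = (4/5) · 110^2/2 = 4840

Turán's theorem: ex(n, K_{r+1}) is achieved by the complete r-partite Turán graph T(n, r) with parts as balanced as possible, and is at most (1 − 1/r) · n^2/2. For r = 5, n = 110: the density bound is (4/5) · 12100/2 = 4840. Since 5 ∣ 110, the Turán graph T(110, 5) has parts of equal size 22, and its edge count e(T(110, 5)) = 4840 attains the density bound exactly.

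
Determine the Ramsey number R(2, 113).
R(2, 113) = 113

R(2, k) = k for all k ≥ 2: in a 2-colouring of K_k, either some edge is red (a red K_2) or all edges are blue (a blue K_k). And K_{112} coloured all-blue has no blue K_113, so R(2, 113) > 112. Hence R(2, 113) = 113.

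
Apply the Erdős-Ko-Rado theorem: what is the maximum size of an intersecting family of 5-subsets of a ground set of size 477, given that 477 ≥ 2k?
max |F| = C(476, 4) = 2112169675

Erdős-Ko-Rado (1961): when n ≥ 2k, max |F| = C(n−1, k−1). The bound is attained by the star {A : i ∈ A} for any fixed i ∈ [n]. Here C(477−1, 5−1) = C(476, 4) = 2112169675.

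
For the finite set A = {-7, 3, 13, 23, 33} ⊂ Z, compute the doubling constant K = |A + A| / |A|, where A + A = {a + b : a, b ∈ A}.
K = |A + A| / |A| = 9/5

Enumerate A + A = {a + b : a, b ∈ A}. With |A| = 5, there are |A|^2 = 25 ordered sum pairs; collecting distinct values, A + A = {-14, -4, 6, 16, 26, 36, 46, 56, 66}, so |A + A| = 9. Thus K = 9/5. Here |A + A| = 2|A| − 1 = 9, the minimum possible — so K = 9/5 is minimal, which holds iff A is an arithmetic progression.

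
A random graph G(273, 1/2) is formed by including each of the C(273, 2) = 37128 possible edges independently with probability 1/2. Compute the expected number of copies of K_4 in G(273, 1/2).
E[# K_4] = C(273, 4) · (1/2)^C(4, 2) = 226387980 / 2^6 = 56596995/16 = 3537312.1875

For each 4-subset S of vertices (there are C(273, 4) = 226387980 such S), let X_S = 1 if S induces a K_4 (all C(4, 2) = 6 edges present). Then P(X_S = 1) = (1/2)^6 = 1/64. By linearity of expectation, E[# K_4] = C(273, 4) · (1/2)^6 = 226387980 / 64 = 56596995/16 = 3537312.1875.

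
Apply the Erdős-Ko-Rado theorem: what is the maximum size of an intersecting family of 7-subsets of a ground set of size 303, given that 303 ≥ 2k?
max |F| = C(302, 6) = 1002319312995

The Erdős-Ko-Rado theorem states: for n ≥ 2k, an intersecting family of k-subsets of an n-element set has size at most C(n − 1, k − 1), with equality for 'star' families {A ⊆ [n] : |A| = k, i ∈ A} (fix an element i). For n = 303, k = 7: C(302, 6) = 1002319312995.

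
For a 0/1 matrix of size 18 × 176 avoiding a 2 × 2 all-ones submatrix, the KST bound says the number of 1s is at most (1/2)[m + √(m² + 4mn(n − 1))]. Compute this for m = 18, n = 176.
z(18, 176; 2, 2) ≤ (1/2)[18 + √(18² + 4·18·176·175)] = (1/2)[18 + √2217924] = 753.6348

Kővári–Sós–Turán: let r_1, ..., r_18 be the row sums and z = Σ r_i the total number of 1s. Each pair of columns can share at most one row with both entries 1 (else a 2×2 all-ones block appears), so Σ_i C(r_i, 2) ≤ C(176, 2) = 15400. By convexity Σ_i C(r_i, 2) ≥ 18·C(z/18, 2) = z(z − 18)/(2·18), giving z² − 18z − 18·176·175 ≤ 0 and hence z ≤ (1/2)[18 + √(324 + 4·554400)] = (1/2)[18 + √2217924] ≈ (1/2)(18 + 1489.2696) = 753.6348.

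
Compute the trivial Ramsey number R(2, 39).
R(2, 39) = 39

R(2, k) = k for all k ≥ 2: in a 2-colouring of K_k, either some edge is red (a red K_2) or all edges are blue (a blue K_k). And K_{38} coloured all-blue has no blue K_39, so R(2, 39) > 38. Hence R(2, 39) = 39.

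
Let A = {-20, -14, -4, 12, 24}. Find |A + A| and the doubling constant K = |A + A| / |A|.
K = |A + A| / |A| = 14/5

Enumerate A + A = {a + b : a, b ∈ A}. With |A| = 5, there are |A|^2 = 25 ordered sum pairs; collecting distinct values, A + A = {-40, -34, -28, -24, -18, -8, -2, 4, 8, 10, 20, 24, 36, 48}, so |A + A| = 14. Thus K = 14/5. For comparison, the minimum possible |A + A| over all 5-element sets is 2·5 − 1 = 9 (so min K = 9/5), attained only by arithmetic progressions.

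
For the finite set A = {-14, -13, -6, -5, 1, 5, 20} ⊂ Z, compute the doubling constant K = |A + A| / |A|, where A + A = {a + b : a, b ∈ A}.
K = |A + A| / |A| = 25/7

Enumerate A + A = {a + b : a, b ∈ A}. With |A| = 7, there are |A|^2 = 49 ordered sum pairs; collecting distinct values, A + A = {-28, -27, -26, -20, -19, -18, -13, -12, -11, -10, -9, -8, -5, -4, -1, 0, 2, 6, 7, 10, 14, 15, 21, 25, 40}, so |A + A| = 25. Thus K = 25/7. For comparison, the minimum possible |A + A| over all 7-element sets is 2·7 − 1 = 13 (so min K = 13/7), attained only by arithmetic progressions.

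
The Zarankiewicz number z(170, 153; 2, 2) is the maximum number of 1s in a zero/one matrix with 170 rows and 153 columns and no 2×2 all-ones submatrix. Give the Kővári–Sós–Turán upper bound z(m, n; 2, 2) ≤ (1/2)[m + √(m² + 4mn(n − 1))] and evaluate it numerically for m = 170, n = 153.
z(170, 153; 2, 2) ≤ (1/2)[170 + √(170² + 4·170·153·152)] = (1/2)[170 + √15842980] = 2075.1621

Kővári–Sós–Turán: let r_1, ..., r_170 be the row sums and z = Σ r_i the total number of 1s. Each pair of columns can share at most one row with both entries 1 (else a 2×2 all-ones block appears), so Σ_i C(r_i, 2) ≤ C(153, 2) = 11628. By convexity Σ_i C(r_i, 2) ≥ 170·C(z/170, 2) = z(z − 170)/(2·170), giving z² − 170z − 170·153·152 ≤ 0 and hence z ≤ (1/2)[170 + √(28900 + 4·3953520)] = (1/2)[170 + √15842980] ≈ (1/2)(170 + 3980.3241) = 2075.1621.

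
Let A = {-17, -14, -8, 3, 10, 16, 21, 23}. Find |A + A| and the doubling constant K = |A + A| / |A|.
K = |A + A| / |A| = 32/8 = 4

Enumerate A + A = {a + b : a, b ∈ A}. With |A| = 8, there are |A|^2 = 64 ordered sum pairs; collecting distinct values, A + A = {-34, -31, -28, -25, -22, -16, -14, -11, -7, -5, -4, -1, 2, 4, 6, 7, 8, 9, 13, 15, 19, 20, 24, 26, 31, 32, 33, 37, 39, 42, 44, 46}, so |A + A| = 32. Thus K = 32/8 = 4. For comparison, the minimum possible |A + A| over all 8-element sets is 2·8 − 1 = 15 (so min K = 15/8), attained only by arithmetic progressions.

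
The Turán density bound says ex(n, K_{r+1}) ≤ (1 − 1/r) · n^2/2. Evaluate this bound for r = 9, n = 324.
Turán density bound = (8/9) · 324^2/2 = 46656

Turán's theorem: ex(n, K_{r+1}) is achieved by the complete r-partite Turán graph T(n, r) with parts as balanced as possible, and is at most (1 − 1/r) · n^2/2. For r = 9, n = 324: the density bound is (8/9) · 104976/2 = 46656. Since 9 ∣ 324, the Turán graph T(324, 9) has parts of equal size 36, and its edge count e(T(324, 9)) = 46656 attains the density bound exactly.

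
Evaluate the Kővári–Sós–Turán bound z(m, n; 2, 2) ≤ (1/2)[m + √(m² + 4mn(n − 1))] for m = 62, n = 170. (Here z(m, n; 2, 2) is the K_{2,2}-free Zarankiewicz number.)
z(62, 170; 2, 2) ≤ (1/2)[62 + √(62² + 4·62·170·169)] = (1/2)[62 + √7128884] = 1365.9985

Kővári–Sós–Turán: let r_1, ..., r_62 be the row sums and z = Σ r_i the total number of 1s. Each pair of columns can share at most one row with both entries 1 (else a 2×2 all-ones block appears), so Σ_i C(r_i, 2) ≤ C(170, 2) = 14365. By convexity Σ_i C(r_i, 2) ≥ 62·C(z/62, 2) = z(z − 62)/(2·62), giving z² − 62z − 62·170·169 ≤ 0 and hence z ≤ (1/2)[62 + √(3844 + 4·1781260)] = (1/2)[62 + √7128884] ≈ (1/2)(62 + 2669.997) = 1365.9985.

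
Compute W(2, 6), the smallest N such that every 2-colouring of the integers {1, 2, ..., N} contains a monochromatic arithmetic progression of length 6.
W(2, 6) = 1132

W(2, 6) = 1132. The lower bound W(2, 6) > 1131 comes from an explicit good 2-colouring of [1, 1131]; the upper bound W(2, 6) ≤ 1132 was verified by exhaustive search over 2-colourings of [1, 1132].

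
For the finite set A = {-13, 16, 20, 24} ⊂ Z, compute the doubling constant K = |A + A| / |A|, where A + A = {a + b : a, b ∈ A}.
K = |A + A| / |A| = 9/4

Enumerate A + A = {a + b : a, b ∈ A}. With |A| = 4, there are |A|^2 = 16 ordered sum pairs; collecting distinct values, A + A = {-26, 3, 7, 11, 32, 36, 40, 44, 48}, so |A + A| = 9. Thus K = 9/4. For comparison, the minimum possible |A + A| over all 4-element sets is 2·4 − 1 = 7 (so min K = 7/4), attained only by arithmetic progressions.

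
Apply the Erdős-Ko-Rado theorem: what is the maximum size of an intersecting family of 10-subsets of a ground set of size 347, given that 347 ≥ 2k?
max |F| = C(346, 9) = 176343933624488630

The Erdős-Ko-Rado theorem states: for n ≥ 2k, an intersecting family of k-subsets of an n-element set has size at most C(n − 1, k − 1), with equality for 'star' families {A ⊆ [n] : |A| = k, i ∈ A} (fix an element i). For n = 347, k = 10: C(346, 9) = 176343933624488630.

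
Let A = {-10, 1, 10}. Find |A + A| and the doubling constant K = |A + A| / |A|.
K = |A + A| / |A| = 6/3 = 2

Enumerate A + A = {a + b : a, b ∈ A}. With |A| = 3, there are |A|^2 = 9 ordered sum pairs; collecting distinct values, A + A = {-20, -9, 0, 2, 11, 20}, so |A + A| = 6. Thus K = 6/3 = 2. For comparison, the minimum possible |A + A| over all 3-element sets is 2·3 − 1 = 5 (so min K = 5/3), attained only by arithmetic progressions.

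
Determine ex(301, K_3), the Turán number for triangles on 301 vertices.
ex(301, K_3) = ⌊301^2/4⌋ = 22650

Mantel (1907): a triangle-free graph on n vertices has at most ⌊n^2/4⌋ edges, with equality for the complete bipartite graph K_{⌊n/2⌋, ⌈n/2⌉}. For n = 301: ⌊301^2/4⌋ = ⌊90601/4⌋ = 22650. The extremal graph is K_{150, 151}, which has 150·151 = 22650 edges.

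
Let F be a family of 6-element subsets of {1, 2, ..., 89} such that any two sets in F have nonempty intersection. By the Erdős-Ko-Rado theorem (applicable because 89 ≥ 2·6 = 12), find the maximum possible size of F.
max |F| = C(88, 5) = 39175752

The Erdős-Ko-Rado theorem states: for n ≥ 2k, an intersecting family of k-subsets of an n-element set has size at most C(n − 1, k − 1), with equality for 'star' families {A ⊆ [n] : |A| = k, i ∈ A} (fix an element i). For n = 89, k = 6: C(88, 5) = 39175752.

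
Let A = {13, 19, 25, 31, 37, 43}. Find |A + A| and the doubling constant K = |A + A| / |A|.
K = |A + A| / |A| = 11/6

Enumerate A + A = {a + b : a, b ∈ A}. With |A| = 6, there are |A|^2 = 36 ordered sum pairs; collecting distinct values, A + A = {26, 32, 38, 44, 50, 56, 62, 68, 74, 80, 86}, so |A + A| = 11. Thus K = 11/6. Here |A + A| = 2|A| − 1 = 11, the minimum possible — so K = 11/6 is minimal, which holds iff A is an arithmetic progression.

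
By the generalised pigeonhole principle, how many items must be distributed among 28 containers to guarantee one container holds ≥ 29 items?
n = (29 − 1)·28 + 1 = 785

By the generalised pigeonhole principle, to guarantee some box contains ≥ r objects we need more than (r − 1) · k objects total. Threshold: n = (r − 1) · k + 1. With r = 29 and k = 28: n = 28 · 28 + 1 = 784 + 1 = 785. For n = 784 = 28 · 28, we can put exactly 28 objects in every box, avoiding 29 in any single one — so 785 is tight.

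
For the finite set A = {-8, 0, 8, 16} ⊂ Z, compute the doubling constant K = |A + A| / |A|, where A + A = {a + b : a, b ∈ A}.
K = |A + A| / |A| = 7/4

Enumerate A + A = {a + b : a, b ∈ A}. With |A| = 4, there are |A|^2 = 16 ordered sum pairs; collecting distinct values, A + A = {-16, -8, 0, 8, 16, 24, 32}, so |A + A| = 7. Thus K = 7/4. Here |A + A| = 2|A| − 1 = 7, the minimum possible — so K = 7/4 is minimal, which holds iff A is an arithmetic progression.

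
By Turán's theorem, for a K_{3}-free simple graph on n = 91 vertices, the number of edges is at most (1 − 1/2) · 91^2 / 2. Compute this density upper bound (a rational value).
Turán density bound = (1/2) · 91^2/2 = 8281/4 ≈ 2070.25

Turán's theorem: ex(n, K_{r+1}) is achieved by the complete r-partite Turán graph T(n, r) with parts as balanced as possible, and is at most (1 − 1/r) · n^2/2. For r = 2, n = 91: the density bound is (1/2) · 8281/2 = 8281/4 ≈ 2070.25. The integer-valued extremum is e(T(91, 2)) = 2070, which is strictly less than the density bound 8281/4 since 2 ∤ 91 (the parts of T(91, 2) cannot all be equal).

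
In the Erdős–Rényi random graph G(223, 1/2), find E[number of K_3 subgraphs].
E[# K_3] = C(223, 3) · (1/2)^C(3, 2) = 1823471 / 2^3 = 227933.875

For each 3-subset S of vertices (there are C(223, 3) = 1823471 such S), let X_S = 1 if S induces a K_3 (all C(3, 2) = 3 edges present). Then P(X_S = 1) = (1/2)^3 = 1/8. By linearity of expectation, E[# K_3] = C(223, 3) · (1/2)^3 = 1823471 / 8 = 227933.875.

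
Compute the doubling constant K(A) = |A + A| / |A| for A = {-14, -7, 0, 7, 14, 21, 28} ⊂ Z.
K = |A + A| / |A| = 13/7

Enumerate A + A = {a + b : a, b ∈ A}. With |A| = 7, there are |A|^2 = 49 ordered sum pairs; collecting distinct values, A + A = {-28, -21, -14, -7, 0, 7, 14, 21, 28, 35, 42, 49, 56}, so |A + A| = 13. Thus K = 13/7. Here |A + A| = 2|A| − 1 = 13, the minimum possible — so K = 13/7 is minimal, which holds iff A is an arithmetic progression.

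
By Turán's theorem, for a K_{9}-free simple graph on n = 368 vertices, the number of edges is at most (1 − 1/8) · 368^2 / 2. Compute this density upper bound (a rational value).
Turán density bound = (7/8) · 368^2/2 = 59248

Turán's theorem: ex(n, K_{r+1}) is achieved by the complete r-partite Turán graph T(n, r) with parts as balanced as possible, and is at most (1 − 1/r) · n^2/2. For r = 8, n = 368: the density bound is (7/8) · 135424/2 = 59248. Since 8 ∣ 368, the Turán graph T(368, 8) has parts of equal size 46, and its edge count e(T(368, 8)) = 59248 attains the density bound exactly.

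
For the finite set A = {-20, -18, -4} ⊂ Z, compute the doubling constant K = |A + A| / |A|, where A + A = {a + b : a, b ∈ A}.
K = |A + A| / |A| = 6/3 = 2

Enumerate A + A = {a + b : a, b ∈ A}. With |A| = 3, there are |A|^2 = 9 ordered sum pairs; collecting distinct values, A + A = {-40, -38, -36, -24, -22, -8}, so |A + A| = 6. Thus K = 6/3 = 2. For comparison, the minimum possible |A + A| over all 3-element sets is 2·3 − 1 = 5 (so min K = 5/3), attained only by arithmetic progressions.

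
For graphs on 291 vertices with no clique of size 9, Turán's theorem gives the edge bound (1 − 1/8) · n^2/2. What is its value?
Turán density bound = (7/8) · 291^2/2 = 592767/16 ≈ 37047.9375

Turán's theorem: ex(n, K_{r+1}) is achieved by the complete r-partite Turán graph T(n, r) with parts as balanced as possible, and is at most (1 − 1/r) · n^2/2. For r = 8, n = 291: the density bound is (7/8) · 84681/2 = 592767/16 ≈ 37047.9375. The integer-valued extremum is e(T(291, 8)) = 37047, which is strictly less than the density bound 592767/16 since 8 ∤ 291 (the parts of T(291, 8) cannot all be equal).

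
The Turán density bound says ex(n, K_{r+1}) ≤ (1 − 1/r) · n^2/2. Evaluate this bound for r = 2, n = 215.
Turán density bound = (1/2) · 215^2/2 = 46225/4 ≈ 11556.25

Turán's theorem: ex(n, K_{r+1}) is achieved by the complete r-partite Turán graph T(n, r) with parts as balanced as possible, and is at most (1 − 1/r) · n^2/2. For r = 2, n = 215: the density bound is (1/2) · 46225/2 = 46225/4 ≈ 11556.25. The integer-valued extremum is e(T(215, 2)) = 11556, which is strictly less than the density bound 46225/4 since 2 ∤ 215 (the parts of T(215, 2) cannot all be equal).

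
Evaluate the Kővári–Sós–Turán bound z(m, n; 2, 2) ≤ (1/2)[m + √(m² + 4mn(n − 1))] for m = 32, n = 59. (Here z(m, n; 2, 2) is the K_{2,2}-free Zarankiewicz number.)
z(32, 59; 2, 2) ≤ (1/2)[32 + √(32² + 4·32·59·58)] = (1/2)[32 + √439040] = 347.3005

Kővári–Sós–Turán: let r_1, ..., r_32 be the row sums and z = Σ r_i the total number of 1s. Each pair of columns can share at most one row with both entries 1 (else a 2×2 all-ones block appears), so Σ_i C(r_i, 2) ≤ C(59, 2) = 1711. By convexity Σ_i C(r_i, 2) ≥ 32·C(z/32, 2) = z(z − 32)/(2·32), giving z² − 32z − 32·59·58 ≤ 0 and hence z ≤ (1/2)[32 + √(1024 + 4·109504)] = (1/2)[32 + √439040] ≈ (1/2)(32 + 662.6009) = 347.3005.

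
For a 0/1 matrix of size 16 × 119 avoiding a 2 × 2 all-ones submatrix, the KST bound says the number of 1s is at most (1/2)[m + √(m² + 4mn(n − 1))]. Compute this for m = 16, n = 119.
z(16, 119; 2, 2) ≤ (1/2)[16 + √(16² + 4·16·119·118)] = (1/2)[16 + √898944] = 482.0633

Kővári–Sós–Turán: let r_1, ..., r_16 be the row sums and z = Σ r_i the total number of 1s. Each pair of columns can share at most one row with both entries 1 (else a 2×2 all-ones block appears), so Σ_i C(r_i, 2) ≤ C(119, 2) = 7021. By convexity Σ_i C(r_i, 2) ≥ 16·C(z/16, 2) = z(z − 16)/(2·16), giving z² − 16z − 16·119·118 ≤ 0 and hence z ≤ (1/2)[16 + √(256 + 4·224672)] = (1/2)[16 + √898944] ≈ (1/2)(16 + 948.1266) = 482.0633.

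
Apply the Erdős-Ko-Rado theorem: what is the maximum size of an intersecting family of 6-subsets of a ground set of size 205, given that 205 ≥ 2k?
max |F| = C(204, 5) = 2802350040

The Erdős-Ko-Rado theorem states: for n ≥ 2k, an intersecting family of k-subsets of an n-element set has size at most C(n − 1, k − 1), with equality for 'star' families {A ⊆ [n] : |A| = k, i ∈ A} (fix an element i). For n = 205, k = 6: C(204, 5) = 2802350040.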